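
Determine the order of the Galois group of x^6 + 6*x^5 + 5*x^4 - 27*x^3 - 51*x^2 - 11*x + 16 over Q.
The degree of the splitting field over Q equals the order of the Galois group, so first determine the group. The polynomial f is an irreducible sextic over Q, so G = Gal(f/Q) is one of the 16 transitive subgroups 6T1, ..., 6T16 of S_6. The discriminant of f is 30991489 = 5567^2, a perfect square, so G is contained in A_6. The transitive groups of degree 6 contained in A_6 are: A_4 (6T4, order 12), S_4 (6T7, order 24), (C_3 x C_3) : C_4 (6T10, order 36), PSL(2,5) (6T12, order 60), A_6 (6T15, order 360). By Dedekind's theorem, for a prime p not dividing disc(f) the degrees of the irreducible factors of f mod p form the cycle type of an element of G. Factoring f modulo the 21 such primes p <= 79 (skipping 19, which divides the discriminant), each new pattern first appears at: mod 2: f = (x)(x^5 + x^3 + x^2 + x + 1), pattern 5+1; mod 7: f = (x^3 + x^2 + 3x + 1)(x^3 + 5x^2 + 4x + 2), pattern 3+3; mod 61: f = (x + 38)(x + 60)(x^2 + 13x + 60)(x^2 + 17x + 55), pattern 2+2+1+1. No other pattern occurs in this range, so the set of observed cycle types is {5+1, 3+3, 2+2+1+1}. The candidates containing elements of all these cycle types are PSL(2,5) (6T12) of order 60, A_6 (6T15) of order 360; the others are excluded. The observed types are precisely the cycle types that occur in PSL(2,5) (6T12) (apart from the identity). Each of the other remaining candidates has further cycle types, and by the Chebotarev density theorem the matching factorization patterns would occur for a proportion of primes equal to their share of the group: A_6 (6T15) additionally contains elements of type 4+2, 3+1+1+1 (130 of its 360 elements, about 36% of primes). None of the 21 primes tested shows any such pattern (for each of these groups the chance of that is below 10^-4), which rules them out. Hence G = PSL(2,5) (6T12), of order 60. The Galois group PSL(2,5) (6T12) has order 60, so the splitting field has degree 60 over Q.

60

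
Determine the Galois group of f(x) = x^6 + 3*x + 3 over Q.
The polynomial f is an irreducible sextic over Q, so G = Gal(f/Q) is one of the 16 transitive subgroups 6T1, ..., 6T16 of S_6. The discriminant of f is -9059283, which is not a perfect square, so G is not contained in A_6. The transitive groups of degree 6 not contained in A_6 are: C_6 (6T1, order 6), S_3 (6T2, order 6), D_6 (6T3, order 12), C_3 x S_3 (6T5, order 18), A_4 x C_2 (6T6, order 24), S_4 (6T8, order 24), S_3 x S_3 (6T9, order 36), S_4 x C_2 (6T11, order 48), (S_3 x S_3) : C_2 (6T13, order 72), PGL(2,5) (6T14, order 120), S_6 (6T16, order 720). By Dedekind's theorem, for a prime p not dividing disc(f) the degrees of the irreducible factors of f mod p form the cycle type of an element of G. Factoring f modulo the 28 such primes p <= 127 (skipping 3, 17, 43, which divide the discriminant), each new pattern first appears at: mod 2: f = (x^6 + x + 1), pattern 6; mod 7: f = (x + 6)(x^2 + 3x + 6)(x^3 + 5x^2 + x + 3), pattern 3+2+1; mod 11: f = (x^2 + 2x + 2)(x^4 + 9x^3 + 2x^2 + 7), pattern 4+2; mod 13: f = (x + 5)(x + 10)(x^2 + x + 3)(x^2 + 10x + 6), pattern 2+2+1+1; mod 61: f = (x + 2)(x + 4)(x + 10)(x + 21)(x^2 + 24x + 50), pattern 2+1+1+1+1; mod 97: f = (x + 10)(x + 12)(x + 49)(x^3 + 26x^2 + 60x + 34), pattern 3+1+1+1; mod 113: f = (x^2 + 4x + 10)(x^2 + 45x + 105)(x^2 + 64x + 72), pattern 2+2+2; mod 127: f = (x^3 + 39x^2 + 18x + 106)(x^3 + 88x^2 + 106x + 18), pattern 3+3. No other pattern occurs in this range, so the set of observed cycle types is {6, 3+2+1, 4+2, 2+2+1+1, 2+1+1+1+1, 3+1+1+1, 2+2+2, 3+3}. The candidates containing elements of all these cycle types are (S_3 x S_3) : C_2 (6T13) of order 72, S_6 (6T16) of order 720; the others are excluded. The observed types are precisely the cycle types that occur in (S_3 x S_3) : C_2 (6T13) (apart from the identity). Each of the other remaining candidates has further cycle types, and by the Chebotarev density theorem the matching factorization patterns would occur for a proportion of primes equal to their share of the group: S_6 (6T16) additionally contains elements of type 5+1, 4+1+1 (234 of its 720 elements, about 32% of primes). None of the 28 primes tested shows any such pattern (for each of these groups the chance of that is below 10^-4), which rules them out. Hence G = (S_3 x S_3) : C_2 (6T13), of order 72.

6T13: (S_3 x S_3) : C_2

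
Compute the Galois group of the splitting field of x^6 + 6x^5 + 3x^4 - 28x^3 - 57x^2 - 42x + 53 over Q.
A_4 x C_2

The polynomial f is an irreducible sextic over Q, so G = Gal(f/Q) is one of the 16 transitive subgroups 6T1, ..., 6T16 of S_6. The discriminant of f is -450868486864896, which is not a perfect square, so G is not contained in A_6. The transitive groups of degree 6 not contained in A_6 are: C_6 (6T1, order 6), S_3 (6T2, order 6), D_6 (6T3, order 12), C_3 x S_3 (6T5, order 18), A_4 x C_2 (6T6, order 24), S_4 (6T8, order 24), S_3 x S_3 (6T9, order 36), S_4 x C_2 (6T11, order 48), (S_3 x S_3) : C_2 (6T13, order 72), PGL(2,5) (6T14, order 120), S_6 (6T16, order 720). By Dedekind's theorem, for a prime p not dividing disc(f) the degrees of the irreducible factors of f mod p form the cycle type of an element of G. Factoring f modulo the 33 such primes p <= 149 (skipping 2, 3, which divide the discriminant), each new pattern first appears at: mod 5: f = (x^3 + 3x + 3)(x^3 + x^2 + 1), pattern 3+3; mod 7: f = (x^6 + 6x^5 + 3x^4 + 6x^2 + 4), pattern 6; mod 17: f = (x + 5)(x + 14)(x^2 + 2x + 8)(x^2 + 2x + 15), pattern 2+2+1+1; mod 19: f = (x + 6)(x + 8)(x + 13)(x + 15)(x^2 + 2x + 6), pattern 2+1+1+1+1; mod 71: f = (x^2 + 2x + 4)(x^2 + 2x + 19)(x^2 + 2x + 39), pattern 2+2+2. No other pattern occurs in this range, so the set of observed cycle types is {3+3, 6, 2+2+1+1, 2+1+1+1+1, 2+2+2}. The candidates containing elements of all these cycle types are A_4 x C_2 (6T6) of order 24, S_4 x C_2 (6T11) of order 48, (S_3 x S_3) : C_2 (6T13) of order 72, S_6 (6T16) of order 720; the others are excluded. The observed types are precisely the cycle types that occur in A_4 x C_2 (6T6) (apart from the identity). Each of the other remaining candidates has further cycle types, and by the Chebotarev density theorem the matching factorization patterns would occur for a proportion of primes equal to their share of the group: S_4 x C_2 (6T11) additionally contains elements of type 4+2, 4+1+1 (12 of its 48 elements, about 25% of primes); (S_3 x S_3) : C_2 (6T13) additionally contains elements of type 4+2, 3+2+1, 3+1+1+1 (34 of its 72 elements, about 47% of primes); S_6 (6T16) additionally contains elements of type 5+1, 4+2, 4+1+1, 3+2+1, 3+1+1+1 (484 of its 720 elements, about 67% of primes). None of the 33 primes tested shows any such pattern (for each of these groups the chance of that is below 10^-4), which rules them out. Hence G = A_4 x C_2 (6T6), of order 24.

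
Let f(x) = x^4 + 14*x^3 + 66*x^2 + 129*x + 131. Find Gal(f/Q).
C_4 (also written C4)

The polynomial is an irreducible quartic over Q and its discriminant is 1275125, which is not a perfect square, so the Galois group is not contained in A_4. The resolvent cubic y^3 - 66*y^2 + 1282*y - 7733 has exactly one rational root, so the Galois group is C_4 or D_4. The quartic becomes reducible over Q(sqrt(disc)), so the group is C_4.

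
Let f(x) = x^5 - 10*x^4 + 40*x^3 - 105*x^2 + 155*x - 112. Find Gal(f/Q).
The polynomial f is an irreducible quintic over Q, so G = Gal(f/Q) is a transitive subgroup of S_5: one of C_5 (5T1, order 5), D_5 (5T2, order 10), F_20 (5T3, order 20), A_5 (5T4, order 60) or S_5 (5T5, order 120). The discriminant of f is 12189453125, which is not a perfect square, so G is not contained in A_5. The transitive groups of degree 5 not contained in A_5 are: F_20 (5T3, order 20), S_5 (5T5, order 120). By Dedekind's theorem, for a prime p not dividing disc(f) the degrees of the irreducible factors of f mod p form the cycle type of an element of G. Factoring f modulo the 18 such primes p <= 67 (skipping 5, which divides the discriminant), each new pattern first appears at: mod 2: f = (x)(x^4 + x + 1), pattern 4+1; mod 11: f = (x^5 + x^4 + 7x^3 + 5x^2 + x + 9), pattern 5; mod 19: f = (x + 13)(x^2 + 7)(x^2 + 15x + 9), pattern 2+2+1; mod 31: f = (x + 4)(x + 5)(x + 21)(x + 23)(x + 30), pattern 1+1+1+1+1. No other pattern occurs in this range, so the set of observed cycle types is {4+1, 5, 2+2+1, 1+1+1+1+1}. The candidates containing elements of all these cycle types are F_20 (5T3) of order 20, S_5 (5T5) of order 120; the others are excluded. The observed types are precisely the cycle types that occur in F_20 (5T3). Each of the other remaining candidates has further cycle types, and by the Chebotarev density theorem the matching factorization patterns would occur for a proportion of primes equal to their share of the group: S_5 (5T5) additionally contains elements of type 3+2, 3+1+1, 2+1+1+1 (50 of its 120 elements, about 42% of primes). None of the 18 primes tested shows any such pattern (for each of these groups the chance of that is below 10^-4), which rules them out. Hence G = F_20 (5T3), of order 20.

F_20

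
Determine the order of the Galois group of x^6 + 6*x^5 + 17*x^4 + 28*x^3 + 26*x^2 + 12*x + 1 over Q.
12

The degree of the splitting field over Q equals the order of the Galois group, so first determine the group. The polynomial f is an irreducible sextic over Q, so G = Gal(f/Q) is one of the 16 transitive subgroups 6T1, ..., 6T16 of S_6. The discriminant of f is 153664 = 392^2, a perfect square, so G is contained in A_6. The transitive groups of degree 6 contained in A_6 are: A_4 (6T4, order 12), S_4 (6T7, order 24), (C_3 x C_3) : C_4 (6T10, order 36), PSL(2,5) (6T12, order 60), A_6 (6T15, order 360). By Dedekind's theorem, for a prime p not dividing disc(f) the degrees of the irreducible factors of f mod p form the cycle type of an element of G. Factoring f modulo the 33 such primes p <= 149 (skipping 2, 7, which divide the discriminant), each new pattern first appears at: mod 3: f = (x^3 + x^2 + 2x + 1)(x^3 + 2x^2 + x + 1), pattern 3+3; mod 13: f = (x + 3)(x + 12)(x^2 + 2x + 9)(x^2 + 2x + 12), pattern 2+2+1+1. No other pattern occurs in this range, so the set of observed cycle types is {3+3, 2+2+1+1}. The candidates containing elements of all these cycle types are A_4 (6T4) of order 12, S_4 (6T7) of order 24, (C_3 x C_3) : C_4 (6T10) of order 36, PSL(2,5) (6T12) of order 60, A_6 (6T15) of order 360; the others are excluded. The observed types are precisely the cycle types that occur in A_4 (6T4) (apart from the identity). Each of the other remaining candidates has further cycle types, and by the Chebotarev density theorem the matching factorization patterns would occur for a proportion of primes equal to their share of the group: S_4 (6T7) additionally contains elements of type 4+2 (6 of its 24 elements, about 25% of primes); (C_3 x C_3) : C_4 (6T10) additionally contains elements of type 4+2, 3+1+1+1 (22 of its 36 elements, about 61% of primes); PSL(2,5) (6T12) additionally contains elements of type 5+1 (24 of its 60 elements, about 40% of primes); A_6 (6T15) additionally contains elements of type 5+1, 4+2, 3+1+1+1 (274 of its 360 elements, about 76% of primes). None of the 33 primes tested shows any such pattern (for each of these groups the chance of that is below 10^-4), which rules them out. Hence G = A_4 (6T4), of order 12. The Galois group A_4 (6T4) has order 12, so the splitting field has degree 12 over Q.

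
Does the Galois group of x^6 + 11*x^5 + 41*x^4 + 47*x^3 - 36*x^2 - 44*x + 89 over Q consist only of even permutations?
The polynomial is irreducible of degree 6 over Q. Its discriminant is 1064390625 = 32625^2, a perfect square. A Galois group lies in the alternating group exactly when the discriminant is a square in Q, so the Galois group ((C_3 x C_3) : C_4) is contained in A_6.

Yes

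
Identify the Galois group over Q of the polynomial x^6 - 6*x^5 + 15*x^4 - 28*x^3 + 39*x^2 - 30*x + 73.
C_6 (also written C6)

The polynomial f is an irreducible sextic over Q, so G = Gal(f/Q) is one of the 16 transitive subgroups 6T1, ..., 6T16 of S_6. The discriminant of f is -21134460321792, which is not a perfect square, so G is not contained in A_6. The transitive groups of degree 6 not contained in A_6 are: C_6 (6T1, order 6), S_3 (6T2, order 6), D_6 (6T3, order 12), C_3 x S_3 (6T5, order 18), A_4 x C_2 (6T6, order 24), S_4 (6T8, order 24), S_3 x S_3 (6T9, order 36), S_4 x C_2 (6T11, order 48), (S_3 x S_3) : C_2 (6T13, order 72), PGL(2,5) (6T14, order 120), S_6 (6T16, order 720). By Dedekind's theorem, for a prime p not dividing disc(f) the degrees of the irreducible factors of f mod p form the cycle type of an element of G. Factoring f modulo the 37 such primes p <= 167 (skipping 2, 3, which divide the discriminant), each new pattern first appears at: mod 5: f = (x^6 + 4x^5 + 2x^3 + 4x^2 + 3), pattern 6; mod 7: f = (x^3 + 4x^2 + 3x + 1)(x^3 + 4x^2 + 3x + 3), pattern 3+3; mod 17: f = (x^2 + 7x + 13)(x^2 + 9x + 11)(x^2 + 12x + 8), pattern 2+2+2; mod 19: f = (x + 7)(x + 9)(x + 11)(x + 12)(x + 14)(x + 17), pattern 1+1+1+1+1+1. No other pattern occurs in this range, so the set of observed cycle types is {6, 3+3, 2+2+2, 1+1+1+1+1+1}. The candidates containing elements of all these cycle types are C_6 (6T1) of order 6, D_6 (6T3) of order 12, C_3 x S_3 (6T5) of order 18, A_4 x C_2 (6T6) of order 24, S_3 x S_3 (6T9) of order 36, S_4 x C_2 (6T11) of order 48, (S_3 x S_3) : C_2 (6T13) of order 72, PGL(2,5) (6T14) of order 120, S_6 (6T16) of order 720; the others are excluded. The observed types are precisely the cycle types that occur in C_6 (6T1). Each of the other remaining candidates has further cycle types, and by the Chebotarev density theorem the matching factorization patterns would occur for a proportion of primes equal to their share of the group: D_6 (6T3) additionally contains elements of type 2+2+1+1 (3 of its 12 elements, about 25% of primes); C_3 x S_3 (6T5) additionally contains elements of type 3+1+1+1 (4 of its 18 elements, about 22% of primes); A_4 x C_2 (6T6) additionally contains elements of type 2+2+1+1, 2+1+1+1+1 (6 of its 24 elements, about 25% of primes); S_3 x S_3 (6T9) additionally contains elements of type 3+1+1+1, 2+2+1+1 (13 of its 36 elements, about 36% of primes); S_4 x C_2 (6T11) additionally contains elements of type 4+2, 4+1+1, 2+2+1+1, 2+1+1+1+1 (24 of its 48 elements, about 50% of primes); (S_3 x S_3) : C_2 (6T13) additionally contains elements of type 4+2, 3+2+1, 3+1+1+1, 2+2+1+1, 2+1+1+1+1 (49 of its 72 elements, about 68% of primes); PGL(2,5) (6T14) additionally contains elements of type 5+1, 4+1+1, 2+2+1+1 (69 of its 120 elements, about 58% of primes); S_6 (6T16) additionally contains elements of type 5+1, 4+2, 4+1+1, 3+2+1, 3+1+1+1, 2+2+1+1, 2+1+1+1+1 (544 of its 720 elements, about 76% of primes). None of the 37 primes tested shows any such pattern (for each of these groups the chance of that is below 10^-4), which rules them out. Hence G = C_6 (6T1), of order 6.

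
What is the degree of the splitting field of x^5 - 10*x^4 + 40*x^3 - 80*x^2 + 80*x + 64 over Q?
The degree of the splitting field over Q equals the order of the Galois group, so first determine the group. The polynomial f is an irreducible quintic over Q, so G = Gal(f/Q) is a transitive subgroup of S_5: one of C_5 (5T1, order 5), D_5 (5T2, order 10), F_20 (5T3, order 20), A_5 (5T4, order 60) or S_5 (5T5, order 120). The discriminant of f is 265420800000, which is not a perfect square, so G is not contained in A_5. The transitive groups of degree 5 not contained in A_5 are: F_20 (5T3, order 20), S_5 (5T5, order 120). By Dedekind's theorem, for a prime p not dividing disc(f) the degrees of the irreducible factors of f mod p form the cycle type of an element of G. Factoring f modulo the 18 such primes p <= 73 (skipping 2, 3, 5, which divide the discriminant), each new pattern first appears at: mod 7: f = (x + 1)(x^4 + 3x^3 + 2x^2 + 2x + 1), pattern 4+1; mod 11: f = (x^5 + x^4 + 7x^3 + 8x^2 + 3x + 9), pattern 5; mod 19: f = (x + 18)(x^2 + 16)(x^2 + 10x + 15), pattern 2+2+1; mod 41: f = (x + 13)(x + 20)(x + 22)(x + 25)(x + 33), pattern 1+1+1+1+1. No other pattern occurs in this range, so the set of observed cycle types is {4+1, 5, 2+2+1, 1+1+1+1+1}. The candidates containing elements of all these cycle types are F_20 (5T3) of order 20, S_5 (5T5) of order 120; the others are excluded. The observed types are precisely the cycle types that occur in F_20 (5T3). Each of the other remaining candidates has further cycle types, and by the Chebotarev density theorem the matching factorization patterns would occur for a proportion of primes equal to their share of the group: S_5 (5T5) additionally contains elements of type 3+2, 3+1+1, 2+1+1+1 (50 of its 120 elements, about 42% of primes). None of the 18 primes tested shows any such pattern (for each of these groups the chance of that is below 10^-4), which rules them out. Hence G = F_20 (5T3), of order 20. The Galois group F_20 (5T3) has order 20, so the splitting field has degree 20 over Q.

20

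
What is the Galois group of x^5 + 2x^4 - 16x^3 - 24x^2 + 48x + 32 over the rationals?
C_5 (also written C5)

The polynomial f is an irreducible quintic over Q, so G = Gal(f/Q) is a transitive subgroup of S_5: one of C_5 (5T1, order 5), D_5 (5T2, order 10), F_20 (5T3, order 20), A_5 (5T4, order 60) or S_5 (5T5, order 120). The discriminant of f is 15352201216 = 123904^2, a perfect square, so G is contained in A_5. The transitive groups of degree 5 contained in A_5 are: C_5 (5T1, order 5), D_5 (5T2, order 10), A_5 (5T4, order 60). By Dedekind's theorem, for a prime p not dividing disc(f) the degrees of the irreducible factors of f mod p form the cycle type of an element of G. Factoring f modulo the 14 such primes p <= 53 (skipping 2, 11, which divide the discriminant), each new pattern first appears at: mod 3: f = (x^5 + 2x^4 + 2x^3 + 2), pattern 5; mod 23: f = (x + 1)(x + 3)(x + 11)(x + 15)(x + 18), pattern 1+1+1+1+1. No other pattern occurs in this range, so the set of observed cycle types is {5, 1+1+1+1+1}. The candidates containing elements of all these cycle types are C_5 (5T1) of order 5, D_5 (5T2) of order 10, A_5 (5T4) of order 60; the others are excluded. The observed types are precisely the cycle types that occur in C_5 (5T1). Each of the other remaining candidates has further cycle types, and by the Chebotarev density theorem the matching factorization patterns would occur for a proportion of primes equal to their share of the group: D_5 (5T2) additionally contains elements of type 2+2+1 (5 of its 10 elements, about 50% of primes); A_5 (5T4) additionally contains elements of type 3+1+1, 2+2+1 (35 of its 60 elements, about 58% of primes). None of the 14 primes tested shows any such pattern (for each of these groups the chance of that is below 10^-4), which rules them out. Hence G = C_5 (5T1), of order 5.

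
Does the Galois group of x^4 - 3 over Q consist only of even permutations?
No

The polynomial is irreducible of degree 4 over Q. Its discriminant is -6912, which is not a perfect square. A Galois group lies in the alternating group exactly when the discriminant is a square in Q, so the Galois group (D_4) is not contained in A_4.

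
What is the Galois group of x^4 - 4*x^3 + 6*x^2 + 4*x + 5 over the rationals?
A_4 (order 12)

The polynomial is an irreducible quartic over Q and its discriminant is 331776 = 576^2, a perfect square, so the Galois group is contained in A_4. The resolvent cubic y^3 - 6*y^2 - 36*y + 24 is irreducible over Q. An irreducible resolvent with square discriminant gives A_4.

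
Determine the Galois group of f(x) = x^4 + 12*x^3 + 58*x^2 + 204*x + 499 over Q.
D_4 (also written D4)

The polynomial is an irreducible quartic over Q and its discriminant is 884017152, which is not a perfect square, so the Galois group is not contained in A_4. The resolvent cubic y^3 - 58*y^2 + 452*y + 2296 has exactly one rational root, so the Galois group is C_4 or D_4. The quartic remains irreducible over Q(sqrt(disc)), so the group is D_4.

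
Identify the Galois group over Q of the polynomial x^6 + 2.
The polynomial f is an irreducible sextic over Q, so G = Gal(f/Q) is one of the 16 transitive subgroups 6T1, ..., 6T16 of S_6. The discriminant of f is -1492992, which is not a perfect square, so G is not contained in A_6. The transitive groups of degree 6 not contained in A_6 are: C_6 (6T1, order 6), S_3 (6T2, order 6), D_6 (6T3, order 12), C_3 x S_3 (6T5, order 18), A_4 x C_2 (6T6, order 24), S_4 (6T8, order 24), S_3 x S_3 (6T9, order 36), S_4 x C_2 (6T11, order 48), (S_3 x S_3) : C_2 (6T13, order 72), PGL(2,5) (6T14, order 120), S_6 (6T16, order 720). By Dedekind's theorem, for a prime p not dividing disc(f) the degrees of the irreducible factors of f mod p form the cycle type of an element of G. Factoring f modulo the 79 such primes p <= 419 (skipping 2, 3, which divide the discriminant), each new pattern first appears at: mod 5: f = (x^2 + 3)(x^2 + 2x + 3)(x^2 + 3x + 3), pattern 2+2+2; mod 7: f = (x^6 + 2), pattern 6; mod 11: f = (x + 2)(x + 9)(x^2 + 2x + 4)(x^2 + 9x + 4), pattern 2+2+1+1; mod 19: f = (x^3 + 6)(x^3 + 13), pattern 3+3; mod 43: f = (x + 3)(x + 18)(x + 21)(x + 22)(x + 25)(x + 40), pattern 1+1+1+1+1+1. No other pattern occurs in this range, so the set of observed cycle types is {2+2+2, 6, 2+2+1+1, 3+3, 1+1+1+1+1+1}. The candidates containing elements of all these cycle types are D_6 (6T3) of order 12, A_4 x C_2 (6T6) of order 24, S_3 x S_3 (6T9) of order 36, S_4 x C_2 (6T11) of order 48, (S_3 x S_3) : C_2 (6T13) of order 72, PGL(2,5) (6T14) of order 120, S_6 (6T16) of order 720; the others are excluded. The observed types are precisely the cycle types that occur in D_6 (6T3). Each of the other remaining candidates has further cycle types, and by the Chebotarev density theorem the matching factorization patterns would occur for a proportion of primes equal to their share of the group: A_4 x C_2 (6T6) additionally contains elements of type 2+1+1+1+1 (3 of its 24 elements, about 12% of primes); S_3 x S_3 (6T9) additionally contains elements of type 3+1+1+1 (4 of its 36 elements, about 11% of primes); S_4 x C_2 (6T11) additionally contains elements of type 4+2, 4+1+1, 2+1+1+1+1 (15 of its 48 elements, about 31% of primes); (S_3 x S_3) : C_2 (6T13) additionally contains elements of type 4+2, 3+2+1, 3+1+1+1, 2+1+1+1+1 (40 of its 72 elements, about 56% of primes); PGL(2,5) (6T14) additionally contains elements of type 5+1, 4+1+1 (54 of its 120 elements, about 45% of primes); S_6 (6T16) additionally contains elements of type 5+1, 4+2, 4+1+1, 3+2+1, 3+1+1+1, 2+1+1+1+1 (499 of its 720 elements, about 69% of primes). None of the 79 primes tested shows any such pattern (for each of these groups the chance of that is below 10^-4), which rules them out. Hence G = D_6 (6T3), of order 12.

D_6 (order 12)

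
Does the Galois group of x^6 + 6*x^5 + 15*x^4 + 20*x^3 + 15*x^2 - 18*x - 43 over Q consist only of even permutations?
Yes

The polynomial is irreducible of degree 6 over Q. Its discriminant is 746496000000 = 864000^2, a perfect square. A Galois group lies in the alternating group exactly when the discriminant is a square in Q, so the Galois group (A_6) is contained in A_6.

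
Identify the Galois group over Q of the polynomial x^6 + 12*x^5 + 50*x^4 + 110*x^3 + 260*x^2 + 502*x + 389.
6T10: (C_3 x C_3) : C_4

The polynomial f is an irreducible sextic over Q, so G = Gal(f/Q) is one of the 16 transitive subgroups 6T1, ..., 6T16 of S_6. The discriminant of f is 38875225000000 = 6235000^2, a perfect square, so G is contained in A_6. The transitive groups of degree 6 contained in A_6 are: A_4 (6T4, order 12), S_4 (6T7, order 24), (C_3 x C_3) : C_4 (6T10, order 36), PSL(2,5) (6T12, order 60), A_6 (6T15, order 360). By Dedekind's theorem, for a prime p not dividing disc(f) the degrees of the irreducible factors of f mod p form the cycle type of an element of G. Factoring f modulo the 19 such primes p <= 83 (skipping 2, 5, 29, 43, which divide the discriminant), each new pattern first appears at: mod 3: f = (x^2 + 2x + 2)(x^4 + x^3 + x^2 + x + 1), pattern 4+2; mod 11: f = (x^3 + 2x^2 + 8x + 3)(x^3 + 10x^2 + 5), pattern 3+3; mod 19: f = (x + 1)(x + 6)(x^2 + 10x + 4)(x^2 + 14x + 17), pattern 2+2+1+1; mod 61: f = (x + 21)(x + 39)(x + 42)(x^3 + 32x^2 + 35x + 47), pattern 3+1+1+1. No other pattern occurs in this range, so the set of observed cycle types is {4+2, 3+3, 2+2+1+1, 3+1+1+1}. The candidates containing elements of all these cycle types are (C_3 x C_3) : C_4 (6T10) of order 36, A_6 (6T15) of order 360; the others are excluded. The observed types are precisely the cycle types that occur in (C_3 x C_3) : C_4 (6T10) (apart from the identity). Each of the other remaining candidates has further cycle types, and by the Chebotarev density theorem the matching factorization patterns would occur for a proportion of primes equal to their share of the group: A_6 (6T15) additionally contains elements of type 5+1 (144 of its 360 elements, about 40% of primes). None of the 19 primes tested shows any such pattern (for each of these groups the chance of that is below 10^-4), which rules them out. Hence G = (C_3 x C_3) : C_4 (6T10), of order 36.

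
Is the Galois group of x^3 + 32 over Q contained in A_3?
The polynomial is irreducible of degree 3 over Q. Its discriminant is -27648, which is not a perfect square. A Galois group lies in the alternating group exactly when the discriminant is a square in Q, so the Galois group (S_3) is not contained in A_3.

No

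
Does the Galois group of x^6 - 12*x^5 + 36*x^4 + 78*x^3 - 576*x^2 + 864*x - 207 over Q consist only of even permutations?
The polynomial is irreducible of degree 6 over Q. Its discriminant is 3136192620244992, which is not a perfect square. A Galois group lies in the alternating group exactly when the discriminant is a square in Q, so the Galois group (D_6) is not contained in A_6.

No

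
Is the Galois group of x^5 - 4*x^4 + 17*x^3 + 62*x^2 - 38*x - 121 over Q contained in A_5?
Yes

The polynomial is irreducible of degree 5 over Q. Its discriminant is 3219918014569 = 1794413^2, a perfect square. A Galois group lies in the alternating group exactly when the discriminant is a square in Q, so the Galois group (D_5) is contained in A_5.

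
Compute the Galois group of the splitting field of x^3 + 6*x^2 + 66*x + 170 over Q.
S_3 (order 6)

The polynomial is an irreducible cubic over Q and its discriminant is -708588, which is not a perfect square. For an irreducible cubic, a non-square discriminant gives Galois group S_3.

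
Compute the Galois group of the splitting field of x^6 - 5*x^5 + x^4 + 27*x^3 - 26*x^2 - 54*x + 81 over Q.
(C_3 x C_3) : C_4 (order 36)

The polynomial f is an irreducible sextic over Q, so G = Gal(f/Q) is one of the 16 transitive subgroups 6T1, ..., 6T16 of S_6. The discriminant of f is 1064390625 = 32625^2, a perfect square, so G is contained in A_6. The transitive groups of degree 6 contained in A_6 are: A_4 (6T4, order 12), S_4 (6T7, order 24), (C_3 x C_3) : C_4 (6T10, order 36), PSL(2,5) (6T12, order 60), A_6 (6T15, order 360). By Dedekind's theorem, for a prime p not dividing disc(f) the degrees of the irreducible factors of f mod p form the cycle type of an element of G. Factoring f modulo the 19 such primes p <= 79 (skipping 3, 5, 29, which divide the discriminant), each new pattern first appears at: mod 2: f = (x^2 + x + 1)(x^4 + x + 1), pattern 4+2; mod 11: f = (x^3 + 8x^2 + 8x + 2)(x^3 + 9x^2 + 9x + 2), pattern 3+3; mod 19: f = (x + 7)(x + 11)(x^2 + 4x + 15)(x^2 + 11x + 13), pattern 2+2+1+1; mod 61: f = (x + 4)(x + 8)(x + 55)(x^3 + 50x^2 + 46x + 52), pattern 3+1+1+1. No other pattern occurs in this range, so the set of observed cycle types is {4+2, 3+3, 2+2+1+1, 3+1+1+1}. The candidates containing elements of all these cycle types are (C_3 x C_3) : C_4 (6T10) of order 36, A_6 (6T15) of order 360; the others are excluded. The observed types are precisely the cycle types that occur in (C_3 x C_3) : C_4 (6T10) (apart from the identity). Each of the other remaining candidates has further cycle types, and by the Chebotarev density theorem the matching factorization patterns would occur for a proportion of primes equal to their share of the group: A_6 (6T15) additionally contains elements of type 5+1 (144 of its 360 elements, about 40% of primes). None of the 19 primes tested shows any such pattern (for each of these groups the chance of that is below 10^-4), which rules them out. Hence G = (C_3 x C_3) : C_4 (6T10), of order 36.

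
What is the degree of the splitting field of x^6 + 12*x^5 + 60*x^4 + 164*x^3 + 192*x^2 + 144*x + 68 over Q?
The degree of the splitting field over Q equals the order of the Galois group, so first determine the group. The polynomial f is an irreducible sextic over Q, so G = Gal(f/Q) is one of the 16 transitive subgroups 6T1, ..., 6T16 of S_6. The discriminant of f is 5114284084297728, which is not a perfect square, so G is not contained in A_6. The transitive groups of degree 6 not contained in A_6 are: C_6 (6T1, order 6), S_3 (6T2, order 6), D_6 (6T3, order 12), C_3 x S_3 (6T5, order 18), A_4 x C_2 (6T6, order 24), S_4 (6T8, order 24), S_3 x S_3 (6T9, order 36), S_4 x C_2 (6T11, order 48), (S_3 x S_3) : C_2 (6T13, order 72), PGL(2,5) (6T14, order 120), S_6 (6T16, order 720). By Dedekind's theorem, for a prime p not dividing disc(f) the degrees of the irreducible factors of f mod p form the cycle type of an element of G. Factoring f modulo the 79 such primes p <= 431 (skipping 2, 3, 31, 59, which divide the discriminant), each new pattern first appears at: mod 5: f = (x^2 + 3)(x^2 + 3x + 3)(x^2 + 4x + 2), pattern 2+2+2; mod 7: f = (x^3 + 6x^2 + x + 5)(x^3 + 6x^2 + 2x + 1), pattern 3+3; mod 13: f = (x^6 + 12x^5 + 8x^4 + 8x^3 + 10x^2 + x + 3), pattern 6; mod 17: f = (x)(x + 3)(x^2 + 3x + 1)(x^2 + 6x + 14), pattern 2+2+1+1; mod 127: f = (x + 16)(x + 33)(x + 35)(x + 82)(x + 105)(x + 122), pattern 1+1+1+1+1+1. No other pattern occurs in this range, so the set of observed cycle types is {2+2+2, 3+3, 6, 2+2+1+1, 1+1+1+1+1+1}. The candidates containing elements of all these cycle types are D_6 (6T3) of order 12, A_4 x C_2 (6T6) of order 24, S_3 x S_3 (6T9) of order 36, S_4 x C_2 (6T11) of order 48, (S_3 x S_3) : C_2 (6T13) of order 72, PGL(2,5) (6T14) of order 120, S_6 (6T16) of order 720; the others are excluded. The observed types are precisely the cycle types that occur in D_6 (6T3). Each of the other remaining candidates has further cycle types, and by the Chebotarev density theorem the matching factorization patterns would occur for a proportion of primes equal to their share of the group: A_4 x C_2 (6T6) additionally contains elements of type 2+1+1+1+1 (3 of its 24 elements, about 12% of primes); S_3 x S_3 (6T9) additionally contains elements of type 3+1+1+1 (4 of its 36 elements, about 11% of primes); S_4 x C_2 (6T11) additionally contains elements of type 4+2, 4+1+1, 2+1+1+1+1 (15 of its 48 elements, about 31% of primes); (S_3 x S_3) : C_2 (6T13) additionally contains elements of type 4+2, 3+2+1, 3+1+1+1, 2+1+1+1+1 (40 of its 72 elements, about 56% of primes); PGL(2,5) (6T14) additionally contains elements of type 5+1, 4+1+1 (54 of its 120 elements, about 45% of primes); S_6 (6T16) additionally contains elements of type 5+1, 4+2, 4+1+1, 3+2+1, 3+1+1+1, 2+1+1+1+1 (499 of its 720 elements, about 69% of primes). None of the 79 primes tested shows any such pattern (for each of these groups the chance of that is below 10^-4), which rules them out. Hence G = D_6 (6T3), of order 12. The Galois group D_6 (6T3) has order 12, so the splitting field has degree 12 over Q.

12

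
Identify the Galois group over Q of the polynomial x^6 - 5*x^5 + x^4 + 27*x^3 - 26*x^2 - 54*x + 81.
(C_3 x C_3) : C_4

The polynomial f is an irreducible sextic over Q, so G = Gal(f/Q) is one of the 16 transitive subgroups 6T1, ..., 6T16 of S_6. The discriminant of f is 1064390625 = 32625^2, a perfect square, so G is contained in A_6. The transitive groups of degree 6 contained in A_6 are: A_4 (6T4, order 12), S_4 (6T7, order 24), (C_3 x C_3) : C_4 (6T10, order 36), PSL(2,5) (6T12, order 60), A_6 (6T15, order 360). By Dedekind's theorem, for a prime p not dividing disc(f) the degrees of the irreducible factors of f mod p form the cycle type of an element of G. Factoring f modulo the 19 such primes p <= 79 (skipping 3, 5, 29, which divide the discriminant), each new pattern first appears at: mod 2: f = (x^2 + x + 1)(x^4 + x + 1), pattern 4+2; mod 11: f = (x^3 + 8x^2 + 8x + 2)(x^3 + 9x^2 + 9x + 2), pattern 3+3; mod 19: f = (x + 7)(x + 11)(x^2 + 4x + 15)(x^2 + 11x + 13), pattern 2+2+1+1; mod 61: f = (x + 4)(x + 8)(x + 55)(x^3 + 50x^2 + 46x + 52), pattern 3+1+1+1. No other pattern occurs in this range, so the set of observed cycle types is {4+2, 3+3, 2+2+1+1, 3+1+1+1}. The candidates containing elements of all these cycle types are (C_3 x C_3) : C_4 (6T10) of order 36, A_6 (6T15) of order 360; the others are excluded. The observed types are precisely the cycle types that occur in (C_3 x C_3) : C_4 (6T10) (apart from the identity). Each of the other remaining candidates has further cycle types, and by the Chebotarev density theorem the matching factorization patterns would occur for a proportion of primes equal to their share of the group: A_6 (6T15) additionally contains elements of type 5+1 (144 of its 360 elements, about 40% of primes). None of the 19 primes tested shows any such pattern (for each of these groups the chance of that is below 10^-4), which rules them out. Hence G = (C_3 x C_3) : C_4 (6T10), of order 36.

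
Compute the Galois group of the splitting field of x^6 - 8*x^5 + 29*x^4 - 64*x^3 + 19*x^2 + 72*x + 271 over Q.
The polynomial f is an irreducible sextic over Q, so G = Gal(f/Q) is one of the 16 transitive subgroups 6T1, ..., 6T16 of S_6. The discriminant of f is 564385546240000 = 23756800^2, a perfect square, so G is contained in A_6. The transitive groups of degree 6 contained in A_6 are: A_4 (6T4, order 12), S_4 (6T7, order 24), (C_3 x C_3) : C_4 (6T10, order 36), PSL(2,5) (6T12, order 60), A_6 (6T15, order 360). By Dedekind's theorem, for a prime p not dividing disc(f) the degrees of the irreducible factors of f mod p form the cycle type of an element of G. Factoring f modulo the 19 such primes p <= 79 (skipping 2, 5, 29, which divide the discriminant), each new pattern first appears at: mod 3: f = (x^2 + x + 2)(x^4 + 2x + 2), pattern 4+2; mod 11: f = (x^3 + 7x + 10)(x^3 + 3x^2 + 4), pattern 3+3; mod 19: f = (x + 13)(x + 15)(x^2 + 9x + 10)(x^2 + 12x + 2), pattern 2+2+1+1; mod 61: f = (x + 4)(x + 37)(x + 51)(x^3 + 22x^2 + 36x + 25), pattern 3+1+1+1. No other pattern occurs in this range, so the set of observed cycle types is {4+2, 3+3, 2+2+1+1, 3+1+1+1}. The candidates containing elements of all these cycle types are (C_3 x C_3) : C_4 (6T10) of order 36, A_6 (6T15) of order 360; the others are excluded. The observed types are precisely the cycle types that occur in (C_3 x C_3) : C_4 (6T10) (apart from the identity). Each of the other remaining candidates has further cycle types, and by the Chebotarev density theorem the matching factorization patterns would occur for a proportion of primes equal to their share of the group: A_6 (6T15) additionally contains elements of type 5+1 (144 of its 360 elements, about 40% of primes). None of the 19 primes tested shows any such pattern (for each of these groups the chance of that is below 10^-4), which rules them out. Hence G = (C_3 x C_3) : C_4 (6T10), of order 36.

(C_3 x C_3) : C_4, the transitive group 6T10 of order 36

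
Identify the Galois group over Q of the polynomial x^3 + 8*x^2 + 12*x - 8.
C_3

The polynomial is an irreducible cubic over Q and its discriminant is 3136 = 56^2, a perfect square. For an irreducible cubic, a square discriminant forces the Galois group to be A_3, the cyclic group of order 3.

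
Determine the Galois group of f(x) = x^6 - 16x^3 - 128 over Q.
The polynomial f is an irreducible sextic over Q, so G = Gal(f/Q) is one of the 16 transitive subgroups 6T1, ..., 6T16 of S_6. The discriminant of f is 5410421842378752, which is not a perfect square, so G is not contained in A_6. The transitive groups of degree 6 not contained in A_6 are: C_6 (6T1, order 6), S_3 (6T2, order 6), D_6 (6T3, order 12), C_3 x S_3 (6T5, order 18), A_4 x C_2 (6T6, order 24), S_4 (6T8, order 24), S_3 x S_3 (6T9, order 36), S_4 x C_2 (6T11, order 48), (S_3 x S_3) : C_2 (6T13, order 72), PGL(2,5) (6T14, order 120), S_6 (6T16, order 720). By Dedekind's theorem, for a prime p not dividing disc(f) the degrees of the irreducible factors of f mod p form the cycle type of an element of G. Factoring f modulo the 23 such primes p <= 97 (skipping 2, 3, which divide the discriminant), each new pattern first appears at: mod 5: f = (x^6 + 4x^3 + 2), pattern 6; mod 11: f = (x + 6)(x + 10)(x^2 + x + 1)(x^2 + 5x + 3), pattern 2+2+1+1; mod 13: f = (x + 4)(x + 10)(x + 12)(x^3 + 11), pattern 3+1+1+1; mod 31: f = (x^2 + 16x + 3)(x^2 + 18x + 13)(x^2 + 28x + 15), pattern 2+2+2; mod 97: f = (x^3 + 9)(x^3 + 72), pattern 3+3. No other pattern occurs in this range, so the set of observed cycle types is {6, 2+2+1+1, 3+1+1+1, 2+2+2, 3+3}. The candidates containing elements of all these cycle types are S_3 x S_3 (6T9) of order 36, (S_3 x S_3) : C_2 (6T13) of order 72, S_6 (6T16) of order 720; the others are excluded. The observed types are precisely the cycle types that occur in S_3 x S_3 (6T9) (apart from the identity). Each of the other remaining candidates has further cycle types, and by the Chebotarev density theorem the matching factorization patterns would occur for a proportion of primes equal to their share of the group: (S_3 x S_3) : C_2 (6T13) additionally contains elements of type 4+2, 3+2+1, 2+1+1+1+1 (36 of its 72 elements, about 50% of primes); S_6 (6T16) additionally contains elements of type 5+1, 4+2, 4+1+1, 3+2+1, 2+1+1+1+1 (459 of its 720 elements, about 64% of primes). None of the 23 primes tested shows any such pattern (for each of these groups the chance of that is below 10^-4), which rules them out. Hence G = S_3 x S_3 (6T9), of order 36.

6T9: S_3 x S_3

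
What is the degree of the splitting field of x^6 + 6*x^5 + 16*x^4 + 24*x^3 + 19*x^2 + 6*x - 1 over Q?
The degree of the splitting field over Q equals the order of the Galois group, so first determine the group. The polynomial f is an irreducible sextic over Q, so G = Gal(f/Q) is one of the 16 transitive subgroups 6T1, ..., 6T16 of S_6. The discriminant of f is 153664 = 392^2, a perfect square, so G is contained in A_6. The transitive groups of degree 6 contained in A_6 are: A_4 (6T4, order 12), S_4 (6T7, order 24), (C_3 x C_3) : C_4 (6T10, order 36), PSL(2,5) (6T12, order 60), A_6 (6T15, order 360). By Dedekind's theorem, for a prime p not dividing disc(f) the degrees of the irreducible factors of f mod p form the cycle type of an element of G. Factoring f modulo the 33 such primes p <= 149 (skipping 2, 7, which divide the discriminant), each new pattern first appears at: mod 3: f = (x^3 + 2x + 1)(x^3 + 2x + 2), pattern 3+3; mod 13: f = (x + 7)(x + 8)(x^2 + 2x + 6)(x^2 + 2x + 7), pattern 2+2+1+1. No other pattern occurs in this range, so the set of observed cycle types is {3+3, 2+2+1+1}. The candidates containing elements of all these cycle types are A_4 (6T4) of order 12, S_4 (6T7) of order 24, (C_3 x C_3) : C_4 (6T10) of order 36, PSL(2,5) (6T12) of order 60, A_6 (6T15) of order 360; the others are excluded. The observed types are precisely the cycle types that occur in A_4 (6T4) (apart from the identity). Each of the other remaining candidates has further cycle types, and by the Chebotarev density theorem the matching factorization patterns would occur for a proportion of primes equal to their share of the group: S_4 (6T7) additionally contains elements of type 4+2 (6 of its 24 elements, about 25% of primes); (C_3 x C_3) : C_4 (6T10) additionally contains elements of type 4+2, 3+1+1+1 (22 of its 36 elements, about 61% of primes); PSL(2,5) (6T12) additionally contains elements of type 5+1 (24 of its 60 elements, about 40% of primes); A_6 (6T15) additionally contains elements of type 5+1, 4+2, 3+1+1+1 (274 of its 360 elements, about 76% of primes). None of the 33 primes tested shows any such pattern (for each of these groups the chance of that is below 10^-4), which rules them out. Hence G = A_4 (6T4), of order 12. The Galois group A_4 (6T4) has order 12, so the splitting field has degree 12 over Q.

12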